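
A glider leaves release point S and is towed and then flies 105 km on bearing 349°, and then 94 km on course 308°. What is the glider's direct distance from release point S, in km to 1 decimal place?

186.4 km

Leg 1 (349°, 105 km): east 105 sin 349° = -20.03, north 105 cos 349° = 103.07
Leg 2 (308°, 94 km): east 94 sin 308° = -74.07, north 94 cos 308° = 57.87
Net: -94.11 east, 160.94 north. Distance = √((-94.11)² + (160.94)²) = 186.438 km.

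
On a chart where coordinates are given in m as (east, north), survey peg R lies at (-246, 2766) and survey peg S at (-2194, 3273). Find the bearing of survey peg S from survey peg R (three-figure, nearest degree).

Δeast = -2194 − -246 = -1948.00; Δnorth = 3273 − 2766 = 507.00.
Bearing = atan2(Δeast, Δnorth) mod 360° = 284.59° ≈ 285°.

285°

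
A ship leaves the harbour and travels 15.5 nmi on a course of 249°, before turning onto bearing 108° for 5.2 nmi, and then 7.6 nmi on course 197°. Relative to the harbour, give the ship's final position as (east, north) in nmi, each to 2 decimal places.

(-11.75, -14.43)

Leg 1 (249°, 15.5 nmi): east 15.5 sin 249° = -14.47, north 15.5 cos 249° = -5.55
Leg 2 (108°, 5.2 nmi): east 5.2 sin 108° = 4.95, north 5.2 cos 108° = -1.61
Leg 3 (197°, 7.6 nmi): east 7.6 sin 197° = -2.22, north 7.6 cos 197° = -7.27
Summing: -11.75 nmi east, -14.43 nmi north → (-11.75, -14.43).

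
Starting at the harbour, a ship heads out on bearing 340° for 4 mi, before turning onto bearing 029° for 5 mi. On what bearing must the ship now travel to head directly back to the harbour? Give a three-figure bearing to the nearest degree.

187°

Leg 1 (340°, 4 mi): east 4 sin 340° = -1.37, north 4 cos 340° = 3.76
Leg 2 (029°, 5 mi): east 5 sin 29° = 2.42, north 5 cos 29° = 4.37
Net displacement: 1.06 east, 8.13 north. Direction back to start is (-1.06, -8.13): bearing = atan2(-1.06, -8.13) mod 360° = 187.40° ≈ 187°.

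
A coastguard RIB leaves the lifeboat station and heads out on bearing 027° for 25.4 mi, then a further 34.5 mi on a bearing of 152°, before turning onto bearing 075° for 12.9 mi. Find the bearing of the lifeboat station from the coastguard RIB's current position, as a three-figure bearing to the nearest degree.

276°

Leg 1 (027°, 25.4 mi): east 25.4 sin 27° = 11.53, north 25.4 cos 27° = 22.63
Leg 2 (152°, 34.5 mi): east 34.5 sin 152° = 16.20, north 34.5 cos 152° = -30.46
Leg 3 (075°, 12.9 mi): east 12.9 sin 75° = 12.46, north 12.9 cos 75° = 3.34
Net displacement: 40.19 east, -4.49 north. Direction back to start is (-40.19, 4.49): bearing = atan2(-40.19, 4.49) mod 360° = 276.38° ≈ 276°.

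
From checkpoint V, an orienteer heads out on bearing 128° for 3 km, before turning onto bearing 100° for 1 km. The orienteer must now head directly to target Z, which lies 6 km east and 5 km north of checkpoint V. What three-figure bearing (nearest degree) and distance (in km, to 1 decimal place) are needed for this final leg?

Leg 1 (128°, 3 km): east 3 sin 128° = 2.36, north 3 cos 128° = -1.85
Leg 2 (100°, 1 km): east 1 sin 100° = 0.98, north 1 cos 100° = -0.17
Current position: (3.35, -2.02). Target: (6, 5). Remaining: Δeast = 2.65, Δnorth = 7.02.
Bearing = atan2(2.65, 7.02) mod 360° = 20.69°; distance = √((2.65)² + (7.02)²) = 7.505 km.

021°, 7.5 km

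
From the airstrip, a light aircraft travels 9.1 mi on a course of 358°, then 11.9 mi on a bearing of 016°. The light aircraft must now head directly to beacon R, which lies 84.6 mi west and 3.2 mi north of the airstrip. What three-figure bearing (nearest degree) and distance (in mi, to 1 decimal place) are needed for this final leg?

259°, 89.3 mi

Leg 1 (358°, 9.1 mi): east 9.1 sin 358° = -0.32, north 9.1 cos 358° = 9.09
Leg 2 (016°, 11.9 mi): east 11.9 sin 16° = 3.28, north 11.9 cos 16° = 11.44
Current position: (2.96, 20.53). Target: (-84.6, 3.2). Remaining: Δeast = -87.56, Δnorth = -17.33.
Bearing = atan2(-87.56, -17.33) mod 360° = 258.80°; distance = √((-87.56)² + (-17.33)²) = 89.262 mi.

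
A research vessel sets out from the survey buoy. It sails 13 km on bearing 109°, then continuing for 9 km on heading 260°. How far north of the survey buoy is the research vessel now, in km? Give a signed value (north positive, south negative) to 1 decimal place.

-5.8 km

Leg 1 (109°, 13 km): east 13 sin 109° = 12.29, north 13 cos 109° = -4.23
Leg 2 (260°, 9 km): east 9 sin 260° = -8.86, north 9 cos 260° = -1.56
Net north component: -5.80 km.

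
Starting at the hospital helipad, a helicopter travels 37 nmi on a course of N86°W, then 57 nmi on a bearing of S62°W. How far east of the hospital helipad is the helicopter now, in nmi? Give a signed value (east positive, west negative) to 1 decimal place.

Leg 1 (N86°W, 37 nmi): east 37 sin 274° = -36.91, north 37 cos 274° = 2.58
Leg 2 (S62°W, 57 nmi): east 57 sin 242° = -50.33, north 57 cos 242° = -26.76
Net east component: -87.24 nmi.

-87.2 nmi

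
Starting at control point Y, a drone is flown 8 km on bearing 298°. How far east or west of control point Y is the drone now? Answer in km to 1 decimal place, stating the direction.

Leg 1 (298°, 8 km): east 8 sin 298° = -7.06, north 8 cos 298° = 3.76
Net east component: -7.06 km.

7.1 km west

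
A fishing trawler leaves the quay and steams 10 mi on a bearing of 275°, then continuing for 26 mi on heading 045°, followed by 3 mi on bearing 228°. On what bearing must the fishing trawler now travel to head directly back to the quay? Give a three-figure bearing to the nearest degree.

200°

Leg 1 (275°, 10 mi): east 10 sin 275° = -9.96, north 10 cos 275° = 0.87
Leg 2 (045°, 26 mi): east 26 sin 45° = 18.38, north 26 cos 45° = 18.38
Leg 3 (228°, 3 mi): east 3 sin 228° = -2.23, north 3 cos 228° = -2.01
Net displacement: 6.19 east, 17.25 north. Direction back to start is (-6.19, -17.25): bearing = atan2(-6.19, -17.25) mod 360° = 199.75° ≈ 200°.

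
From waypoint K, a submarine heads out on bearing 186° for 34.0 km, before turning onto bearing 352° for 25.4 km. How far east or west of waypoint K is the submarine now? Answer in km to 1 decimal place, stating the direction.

7.1 km west

Leg 1 (186°, 34.0 km): east 34.0 sin 186° = -3.55, north 34.0 cos 186° = -33.81
Leg 2 (352°, 25.4 km): east 25.4 sin 352° = -3.53, north 25.4 cos 352° = 25.15
Net east component: -7.09 km.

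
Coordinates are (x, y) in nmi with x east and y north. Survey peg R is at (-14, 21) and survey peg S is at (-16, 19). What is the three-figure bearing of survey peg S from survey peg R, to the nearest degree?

Δeast = -16 − -14 = -2.00; Δnorth = 19 − 21 = -2.00.
Bearing = atan2(Δeast, Δnorth) mod 360° = 225.00° ≈ 225°.

225°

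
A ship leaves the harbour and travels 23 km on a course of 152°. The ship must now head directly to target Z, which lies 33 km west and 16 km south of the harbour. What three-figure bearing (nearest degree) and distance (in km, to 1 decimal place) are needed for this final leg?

276°, 44.0 km

Leg 1 (152°, 23 km): east 23 sin 152° = 10.80, north 23 cos 152° = -20.31
Current position: (10.80, -20.31). Target: (-33, -16). Remaining: Δeast = -43.80, Δnorth = 4.31.
Bearing = atan2(-43.80, 4.31) mod 360° = 275.62°; distance = √((-43.80)² + (4.31)²) = 44.009 km.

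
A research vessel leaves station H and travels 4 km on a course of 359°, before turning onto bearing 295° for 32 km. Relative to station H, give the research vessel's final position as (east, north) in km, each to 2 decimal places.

Leg 1 (359°, 4 km): east 4 sin 359° = -0.07, north 4 cos 359° = 4.00
Leg 2 (295°, 32 km): east 32 sin 295° = -29.00, north 32 cos 295° = 13.52
Summing: -29.07 km east, 17.52 km north → (-29.07, 17.52).

(-29.07, 17.52)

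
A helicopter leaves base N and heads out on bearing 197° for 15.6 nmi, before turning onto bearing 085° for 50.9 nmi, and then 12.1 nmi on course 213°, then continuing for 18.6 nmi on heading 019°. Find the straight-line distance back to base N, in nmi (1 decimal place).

Leg 1 (197°, 15.6 nmi): east 15.6 sin 197° = -4.56, north 15.6 cos 197° = -14.92
Leg 2 (085°, 50.9 nmi): east 50.9 sin 85° = 50.71, north 50.9 cos 85° = 4.44
Leg 3 (213°, 12.1 nmi): east 12.1 sin 213° = -6.59, north 12.1 cos 213° = -10.15
Leg 4 (019°, 18.6 nmi): east 18.6 sin 19° = 6.06, north 18.6 cos 19° = 17.59
Net: 45.61 east, -3.04 north. Distance = √((45.61)² + (-3.04)²) = 45.712 nmi.

45.7 nmi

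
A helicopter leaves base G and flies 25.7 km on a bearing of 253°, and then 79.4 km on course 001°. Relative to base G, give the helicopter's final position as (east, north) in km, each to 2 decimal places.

Leg 1 (253°, 25.7 km): east 25.7 sin 253° = -24.58, north 25.7 cos 253° = -7.51
Leg 2 (001°, 79.4 km): east 79.4 sin 1° = 1.39, north 79.4 cos 1° = 79.39
Summing: -23.19 km east, 71.87 km north → (-23.19, 71.87).

(-23.19, 71.87)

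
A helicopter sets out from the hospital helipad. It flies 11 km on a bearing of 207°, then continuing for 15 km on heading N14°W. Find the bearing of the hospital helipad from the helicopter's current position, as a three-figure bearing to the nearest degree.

Leg 1 (207°, 11 km): east 11 sin 207° = -4.99, north 11 cos 207° = -9.80
Leg 2 (N14°W, 15 km): east 15 sin 346° = -3.63, north 15 cos 346° = 14.55
Net displacement: -8.62 east, 4.75 north. Direction back to start is (8.62, -4.75): bearing = atan2(8.62, -4.75) mod 360° = 118.87° ≈ 119°.

119°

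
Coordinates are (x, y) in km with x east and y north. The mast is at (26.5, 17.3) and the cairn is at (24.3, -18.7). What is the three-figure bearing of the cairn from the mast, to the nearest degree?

Δeast = 24.3 − 26.5 = -2.20; Δnorth = -18.7 − 17.3 = -36.00.
Bearing = atan2(Δeast, Δnorth) mod 360° = 183.50° ≈ 183°.

183°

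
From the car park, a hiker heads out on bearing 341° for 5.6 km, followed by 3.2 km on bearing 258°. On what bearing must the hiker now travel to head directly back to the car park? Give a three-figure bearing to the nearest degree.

Leg 1 (341°, 5.6 km): east 5.6 sin 341° = -1.82, north 5.6 cos 341° = 5.29
Leg 2 (258°, 3.2 km): east 3.2 sin 258° = -3.13, north 3.2 cos 258° = -0.67
Net displacement: -4.95 east, 4.63 north. Direction back to start is (4.95, -4.63): bearing = atan2(4.95, -4.63) mod 360° = 133.07° ≈ 133°.

133°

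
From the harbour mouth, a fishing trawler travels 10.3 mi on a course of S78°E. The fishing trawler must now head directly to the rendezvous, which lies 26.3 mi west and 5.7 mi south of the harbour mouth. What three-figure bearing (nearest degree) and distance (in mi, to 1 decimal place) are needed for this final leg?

Leg 1 (S78°E, 10.3 mi): east 10.3 sin 102° = 10.07, north 10.3 cos 102° = -2.14
Current position: (10.07, -2.14). Target: (-26.3, -5.7). Remaining: Δeast = -36.37, Δnorth = -3.56.
Bearing = atan2(-36.37, -3.56) mod 360° = 264.41°; distance = √((-36.37)² + (-3.56)²) = 36.549 mi.

264°, 36.5 mi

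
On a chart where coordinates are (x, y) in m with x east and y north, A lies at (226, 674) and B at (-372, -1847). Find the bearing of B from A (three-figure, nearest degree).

Δeast = -372 − 226 = -598.00; Δnorth = -1847 − 674 = -2521.00.
Bearing = atan2(Δeast, Δnorth) mod 360° = 193.34° ≈ 193°.

193°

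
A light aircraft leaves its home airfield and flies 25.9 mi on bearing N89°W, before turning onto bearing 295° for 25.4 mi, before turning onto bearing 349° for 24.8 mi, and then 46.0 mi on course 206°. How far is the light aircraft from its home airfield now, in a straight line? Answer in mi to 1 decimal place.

74.0 mi

Leg 1 (N89°W, 25.9 mi): east 25.9 sin 271° = -25.90, north 25.9 cos 271° = 0.45
Leg 2 (295°, 25.4 mi): east 25.4 sin 295° = -23.02, north 25.4 cos 295° = 10.73
Leg 3 (349°, 24.8 mi): east 24.8 sin 349° = -4.73, north 24.8 cos 349° = 24.34
Leg 4 (206°, 46.0 mi): east 46.0 sin 206° = -20.17, north 46.0 cos 206° = -41.34
Net: -73.81 east, -5.81 north. Distance = √((-73.81)² + (-5.81)²) = 74.042 mi.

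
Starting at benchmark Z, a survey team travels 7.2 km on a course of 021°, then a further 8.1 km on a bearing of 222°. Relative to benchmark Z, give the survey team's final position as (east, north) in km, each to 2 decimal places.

(-2.84, 0.70)

Leg 1 (021°, 7.2 km): east 7.2 sin 21° = 2.58, north 7.2 cos 21° = 6.72
Leg 2 (222°, 8.1 km): east 8.1 sin 222° = -5.42, north 8.1 cos 222° = -6.02
Summing: -2.84 km east, 0.70 km north → (-2.84, 0.70).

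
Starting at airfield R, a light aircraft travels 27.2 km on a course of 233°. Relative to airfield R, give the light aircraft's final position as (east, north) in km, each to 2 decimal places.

(-21.72, -16.37)

Leg 1 (233°, 27.2 km): east 27.2 sin 233° = -21.72, north 27.2 cos 233° = -16.37
Summing: -21.72 km east, -16.37 km north → (-21.72, -16.37).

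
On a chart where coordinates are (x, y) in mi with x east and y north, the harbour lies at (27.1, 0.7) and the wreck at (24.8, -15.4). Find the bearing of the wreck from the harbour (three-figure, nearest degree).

Δeast = 24.8 − 27.1 = -2.30; Δnorth = -15.4 − 0.7 = -16.10.
Bearing = atan2(Δeast, Δnorth) mod 360° = 188.13° ≈ 188°.

188°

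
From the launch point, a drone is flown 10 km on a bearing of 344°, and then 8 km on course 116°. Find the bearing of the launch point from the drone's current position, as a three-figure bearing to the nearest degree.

Leg 1 (344°, 10 km): east 10 sin 344° = -2.76, north 10 cos 344° = 9.61
Leg 2 (116°, 8 km): east 8 sin 116° = 7.19, north 8 cos 116° = -3.51
Net displacement: 4.43 east, 6.11 north. Direction back to start is (-4.43, -6.11): bearing = atan2(-4.43, -6.11) mod 360° = 215.99° ≈ 216°.

216°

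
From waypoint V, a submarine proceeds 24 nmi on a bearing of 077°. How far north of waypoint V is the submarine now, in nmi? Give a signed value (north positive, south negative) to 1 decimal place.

5.4 nmi

Leg 1 (077°, 24 nmi): east 24 sin 77° = 23.38, north 24 cos 77° = 5.40
Net north component: 5.40 nmi.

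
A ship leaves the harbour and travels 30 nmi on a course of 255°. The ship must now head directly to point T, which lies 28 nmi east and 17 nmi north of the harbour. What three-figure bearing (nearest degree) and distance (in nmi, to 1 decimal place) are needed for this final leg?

Leg 1 (255°, 30 nmi): east 30 sin 255° = -28.98, north 30 cos 255° = -7.76
Current position: (-28.98, -7.76). Target: (28, 17). Remaining: Δeast = 56.98, Δnorth = 24.76.
Bearing = atan2(56.98, 24.76) mod 360° = 66.51°; distance = √((56.98)² + (24.76)²) = 62.127 nmi.

067°, 62.1 nmi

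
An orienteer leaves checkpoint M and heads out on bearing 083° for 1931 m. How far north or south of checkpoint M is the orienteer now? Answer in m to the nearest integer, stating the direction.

Leg 1 (083°, 1931 m): east 1931 sin 83° = 1916.61, north 1931 cos 83° = 235.33
Net north component: 235.33 m.

235 m north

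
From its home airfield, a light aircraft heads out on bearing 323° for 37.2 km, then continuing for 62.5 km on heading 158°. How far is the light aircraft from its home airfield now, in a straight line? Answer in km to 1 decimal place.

Leg 1 (323°, 37.2 km): east 37.2 sin 323° = -22.39, north 37.2 cos 323° = 29.71
Leg 2 (158°, 62.5 km): east 62.5 sin 158° = 23.41, north 62.5 cos 158° = -57.95
Net: 1.03 east, -28.24 north. Distance = √((1.03)² + (-28.24)²) = 28.258 km.

28.3 km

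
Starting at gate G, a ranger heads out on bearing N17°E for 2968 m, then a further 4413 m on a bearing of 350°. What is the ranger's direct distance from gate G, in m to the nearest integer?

Leg 1 (N17°E, 2968 m): east 2968 sin 17° = 867.76, north 2968 cos 17° = 2838.31
Leg 2 (350°, 4413 m): east 4413 sin 350° = -766.31, north 4413 cos 350° = 4345.96
Net: 101.45 east, 7184.27 north. Distance = √((101.45)² + (7184.27)²) = 7184.985 m.

7185 m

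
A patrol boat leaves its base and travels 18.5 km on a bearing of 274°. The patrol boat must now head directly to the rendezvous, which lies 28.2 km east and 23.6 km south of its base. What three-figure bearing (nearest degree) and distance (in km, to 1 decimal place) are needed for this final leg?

Leg 1 (274°, 18.5 km): east 18.5 sin 274° = -18.45, north 18.5 cos 274° = 1.29
Current position: (-18.45, 1.29). Target: (28.2, -23.6). Remaining: Δeast = 46.65, Δnorth = -24.89.
Bearing = atan2(46.65, -24.89) mod 360° = 118.08°; distance = √((46.65)² + (-24.89)²) = 52.879 km.

118°, 52.9 km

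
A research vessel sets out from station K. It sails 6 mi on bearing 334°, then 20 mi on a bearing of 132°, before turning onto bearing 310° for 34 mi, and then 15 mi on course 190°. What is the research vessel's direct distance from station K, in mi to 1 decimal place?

16.4 mi

Leg 1 (334°, 6 mi): east 6 sin 334° = -2.63, north 6 cos 334° = 5.39
Leg 2 (132°, 20 mi): east 20 sin 132° = 14.86, north 20 cos 132° = -13.38
Leg 3 (310°, 34 mi): east 34 sin 310° = -26.05, north 34 cos 310° = 21.85
Leg 4 (190°, 15 mi): east 15 sin 190° = -2.60, north 15 cos 190° = -14.77
Net: -16.42 east, -0.91 north. Distance = √((-16.42)² + (-0.91)²) = 16.443 mi.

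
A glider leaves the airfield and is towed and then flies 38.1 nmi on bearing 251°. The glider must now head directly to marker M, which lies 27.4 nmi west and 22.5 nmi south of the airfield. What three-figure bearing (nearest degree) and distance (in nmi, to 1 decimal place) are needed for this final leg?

Leg 1 (251°, 38.1 nmi): east 38.1 sin 251° = -36.02, north 38.1 cos 251° = -12.40
Current position: (-36.02, -12.40). Target: (-27.4, -22.5). Remaining: Δeast = 8.62, Δnorth = -10.10.
Bearing = atan2(8.62, -10.10) mod 360° = 139.49°; distance = √((8.62)² + (-10.10)²) = 13.278 nmi.

139°, 13.3 nmi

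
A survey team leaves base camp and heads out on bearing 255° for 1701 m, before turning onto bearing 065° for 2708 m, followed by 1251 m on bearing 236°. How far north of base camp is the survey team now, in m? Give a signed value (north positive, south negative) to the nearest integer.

Leg 1 (255°, 1701 m): east 1701 sin 255° = -1643.04, north 1701 cos 255° = -440.25
Leg 2 (065°, 2708 m): east 2708 sin 65° = 2454.28, north 2708 cos 65° = 1144.45
Leg 3 (236°, 1251 m): east 1251 sin 236° = -1037.13, north 1251 cos 236° = -699.55
Net north component: 4.65 m.

5 m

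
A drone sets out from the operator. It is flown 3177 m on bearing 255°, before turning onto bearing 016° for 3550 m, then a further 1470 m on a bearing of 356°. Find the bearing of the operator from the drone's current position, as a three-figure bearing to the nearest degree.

152°

Leg 1 (255°, 3177 m): east 3177 sin 255° = -3068.75, north 3177 cos 255° = -822.27
Leg 2 (016°, 3550 m): east 3550 sin 16° = 978.51, north 3550 cos 16° = 3412.48
Leg 3 (356°, 1470 m): east 1470 sin 356° = -102.54, north 1470 cos 356° = 1466.42
Net displacement: -2192.78 east, 4056.63 north. Direction back to start is (2192.78, -4056.63): bearing = atan2(2192.78, -4056.63) mod 360° = 151.61° ≈ 152°.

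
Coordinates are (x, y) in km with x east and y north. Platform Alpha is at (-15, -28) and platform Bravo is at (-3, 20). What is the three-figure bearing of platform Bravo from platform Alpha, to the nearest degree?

014°

Δeast = -3 − -15 = 12.00; Δnorth = 20 − -28 = 48.00.
Bearing = atan2(Δeast, Δnorth) mod 360° = 14.04° ≈ 014°.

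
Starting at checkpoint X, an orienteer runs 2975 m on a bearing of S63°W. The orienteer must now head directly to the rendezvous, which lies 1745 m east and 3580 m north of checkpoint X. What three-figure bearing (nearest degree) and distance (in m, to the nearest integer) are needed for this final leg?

Leg 1 (S63°W, 2975 m): east 2975 sin 243° = -2650.74, north 2975 cos 243° = -1350.62
Current position: (-2650.74, -1350.62). Target: (1745, 3580). Remaining: Δeast = 4395.74, Δnorth = 4930.62.
Bearing = atan2(4395.74, 4930.62) mod 360° = 41.72°; distance = √((4395.74)² + (4930.62)²) = 6605.573 m.

042°, 6606 m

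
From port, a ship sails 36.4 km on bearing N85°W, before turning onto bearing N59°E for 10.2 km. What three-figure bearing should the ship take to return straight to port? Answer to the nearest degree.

107°

Leg 1 (N85°W, 36.4 km): east 36.4 sin 275° = -36.26, north 36.4 cos 275° = 3.17
Leg 2 (N59°E, 10.2 km): east 10.2 sin 59° = 8.74, north 10.2 cos 59° = 5.25
Net displacement: -27.52 east, 8.43 north. Direction back to start is (27.52, -8.43): bearing = atan2(27.52, -8.43) mod 360° = 107.02° ≈ 107°.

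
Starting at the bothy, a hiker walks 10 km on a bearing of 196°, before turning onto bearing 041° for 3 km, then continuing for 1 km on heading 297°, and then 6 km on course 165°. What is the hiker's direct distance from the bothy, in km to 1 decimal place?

12.7 km

Leg 1 (196°, 10 km): east 10 sin 196° = -2.76, north 10 cos 196° = -9.61
Leg 2 (041°, 3 km): east 3 sin 41° = 1.97, north 3 cos 41° = 2.26
Leg 3 (297°, 1 km): east 1 sin 297° = -0.89, north 1 cos 297° = 0.45
Leg 4 (165°, 6 km): east 6 sin 165° = 1.55, north 6 cos 165° = -5.80
Net: -0.13 east, -12.69 north. Distance = √((-0.13)² + (-12.69)²) = 12.691 km.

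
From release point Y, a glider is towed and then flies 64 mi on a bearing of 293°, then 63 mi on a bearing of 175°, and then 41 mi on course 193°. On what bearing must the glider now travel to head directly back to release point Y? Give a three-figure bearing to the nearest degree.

Leg 1 (293°, 64 mi): east 64 sin 293° = -58.91, north 64 cos 293° = 25.01
Leg 2 (175°, 63 mi): east 63 sin 175° = 5.49, north 63 cos 175° = -62.76
Leg 3 (193°, 41 mi): east 41 sin 193° = -9.22, north 41 cos 193° = -39.95
Net displacement: -62.64 east, -77.70 north. Direction back to start is (62.64, 77.70): bearing = atan2(62.64, 77.70) mod 360° = 38.88° ≈ 039°.

039°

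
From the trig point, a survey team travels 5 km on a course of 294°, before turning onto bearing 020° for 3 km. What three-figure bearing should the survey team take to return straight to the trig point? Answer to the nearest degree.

Leg 1 (294°, 5 km): east 5 sin 294° = -4.57, north 5 cos 294° = 2.03
Leg 2 (020°, 3 km): east 3 sin 20° = 1.03, north 3 cos 20° = 2.82
Net displacement: -3.54 east, 4.85 north. Direction back to start is (3.54, -4.85): bearing = atan2(3.54, -4.85) mod 360° = 143.88° ≈ 144°.

144°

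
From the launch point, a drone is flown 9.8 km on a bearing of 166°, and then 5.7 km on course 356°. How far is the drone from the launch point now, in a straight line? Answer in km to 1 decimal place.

Leg 1 (166°, 9.8 km): east 9.8 sin 166° = 2.37, north 9.8 cos 166° = -9.51
Leg 2 (356°, 5.7 km): east 5.7 sin 356° = -0.40, north 5.7 cos 356° = 5.69
Net: 1.97 east, -3.82 north. Distance = √((1.97)² + (-3.82)²) = 4.302 km.

4.3 km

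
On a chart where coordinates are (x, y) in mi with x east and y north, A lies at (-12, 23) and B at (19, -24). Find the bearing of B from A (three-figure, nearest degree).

Δeast = 19 − -12 = 31.00; Δnorth = -24 − 23 = -47.00.
Bearing = atan2(Δeast, Δnorth) mod 360° = 146.59° ≈ 147°.

147°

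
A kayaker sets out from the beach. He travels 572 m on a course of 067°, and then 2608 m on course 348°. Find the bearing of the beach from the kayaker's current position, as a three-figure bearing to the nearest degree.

180°

Leg 1 (067°, 572 m): east 572 sin 67° = 526.53, north 572 cos 67° = 223.50
Leg 2 (348°, 2608 m): east 2608 sin 348° = -542.23, north 2608 cos 348° = 2551.01
Net displacement: -15.70 east, 2774.51 north. Direction back to start is (15.70, -2774.51): bearing = atan2(15.70, -2774.51) mod 360° = 179.68° ≈ 180°.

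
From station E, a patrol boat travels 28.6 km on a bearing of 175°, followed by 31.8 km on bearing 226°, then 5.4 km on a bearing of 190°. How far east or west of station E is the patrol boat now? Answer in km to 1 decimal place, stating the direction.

Leg 1 (175°, 28.6 km): east 28.6 sin 175° = 2.49, north 28.6 cos 175° = -28.49
Leg 2 (226°, 31.8 km): east 31.8 sin 226° = -22.88, north 31.8 cos 226° = -22.09
Leg 3 (190°, 5.4 km): east 5.4 sin 190° = -0.94, north 5.4 cos 190° = -5.32
Net east component: -21.32 km.

21.3 km west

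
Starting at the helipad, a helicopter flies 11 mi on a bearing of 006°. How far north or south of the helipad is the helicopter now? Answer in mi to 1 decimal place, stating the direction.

10.9 mi north

Leg 1 (006°, 11 mi): east 11 sin 6° = 1.15, north 11 cos 6° = 10.94
Net north component: 10.94 mi.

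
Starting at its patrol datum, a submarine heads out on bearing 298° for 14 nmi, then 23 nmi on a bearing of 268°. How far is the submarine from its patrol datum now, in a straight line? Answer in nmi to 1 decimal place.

35.8 nmi

Leg 1 (298°, 14 nmi): east 14 sin 298° = -12.36, north 14 cos 298° = 6.57
Leg 2 (268°, 23 nmi): east 23 sin 268° = -22.99, north 23 cos 268° = -0.80
Net: -35.35 east, 5.77 north. Distance = √((-35.35)² + (5.77)²) = 35.815 nmi.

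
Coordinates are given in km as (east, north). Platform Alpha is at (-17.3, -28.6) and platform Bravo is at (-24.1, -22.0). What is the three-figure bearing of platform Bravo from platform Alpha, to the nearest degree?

Δeast = -24.1 − -17.3 = -6.80; Δnorth = -22.0 − -28.6 = 6.60.
Bearing = atan2(Δeast, Δnorth) mod 360° = 314.14° ≈ 314°.

314°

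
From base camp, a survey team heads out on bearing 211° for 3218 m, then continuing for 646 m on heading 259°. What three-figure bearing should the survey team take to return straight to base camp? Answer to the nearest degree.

Leg 1 (211°, 3218 m): east 3218 sin 211° = -1657.39, north 3218 cos 211° = -2758.36
Leg 2 (259°, 646 m): east 646 sin 259° = -634.13, north 646 cos 259° = -123.26
Net displacement: -2291.52 east, -2881.63 north. Direction back to start is (2291.52, 2881.63): bearing = atan2(2291.52, 2881.63) mod 360° = 38.49° ≈ 038°.

038°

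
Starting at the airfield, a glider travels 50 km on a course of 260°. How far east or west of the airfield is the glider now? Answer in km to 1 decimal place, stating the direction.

49.2 km west

Leg 1 (260°, 50 km): east 50 sin 260° = -49.24, north 50 cos 260° = -8.68
Net east component: -49.24 km.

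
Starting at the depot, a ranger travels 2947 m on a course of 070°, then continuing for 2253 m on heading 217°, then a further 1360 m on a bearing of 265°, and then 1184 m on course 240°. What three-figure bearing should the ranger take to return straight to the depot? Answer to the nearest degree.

Leg 1 (070°, 2947 m): east 2947 sin 70° = 2769.27, north 2947 cos 70° = 1007.93
Leg 2 (217°, 2253 m): east 2253 sin 217° = -1355.89, north 2253 cos 217° = -1799.33
Leg 3 (265°, 1360 m): east 1360 sin 265° = -1354.82, north 1360 cos 265° = -118.53
Leg 4 (240°, 1184 m): east 1184 sin 240° = -1025.37, north 1184 cos 240° = -592.00
Net displacement: -966.81 east, -1501.92 north. Direction back to start is (966.81, 1501.92): bearing = atan2(966.81, 1501.92) mod 360° = 32.77° ≈ 033°.

033°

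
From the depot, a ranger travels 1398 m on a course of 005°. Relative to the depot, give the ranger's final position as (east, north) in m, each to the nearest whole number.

(122, 1393)

Leg 1 (005°, 1398 m): east 1398 sin 5° = 121.84, north 1398 cos 5° = 1392.68
Summing: 121.84 m east, 1392.68 m north → (122, 1393).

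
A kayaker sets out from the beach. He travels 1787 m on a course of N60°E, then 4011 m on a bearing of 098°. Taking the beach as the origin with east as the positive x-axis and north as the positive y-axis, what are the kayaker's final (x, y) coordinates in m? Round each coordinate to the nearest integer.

(5520, 335)

Leg 1 (N60°E, 1787 m): east 1787 sin 60° = 1547.59, north 1787 cos 60° = 893.50
Leg 2 (098°, 4011 m): east 4011 sin 98° = 3971.97, north 4011 cos 98° = -558.22
Summing: 5519.55 m east, 335.28 m north → (5520, 335).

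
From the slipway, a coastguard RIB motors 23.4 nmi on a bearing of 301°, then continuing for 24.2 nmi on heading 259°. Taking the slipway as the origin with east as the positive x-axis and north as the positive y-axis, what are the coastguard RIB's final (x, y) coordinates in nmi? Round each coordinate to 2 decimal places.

(-43.81, 7.43)

Leg 1 (301°, 23.4 nmi): east 23.4 sin 301° = -20.06, north 23.4 cos 301° = 12.05
Leg 2 (259°, 24.2 nmi): east 24.2 sin 259° = -23.76, north 24.2 cos 259° = -4.62
Summing: -43.81 nmi east, 7.43 nmi north → (-43.81, 7.43).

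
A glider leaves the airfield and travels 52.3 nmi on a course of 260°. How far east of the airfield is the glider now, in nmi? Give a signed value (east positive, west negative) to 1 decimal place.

Leg 1 (260°, 52.3 nmi): east 52.3 sin 260° = -51.51, north 52.3 cos 260° = -9.08
Net east component: -51.51 nmi.

-51.5 nmi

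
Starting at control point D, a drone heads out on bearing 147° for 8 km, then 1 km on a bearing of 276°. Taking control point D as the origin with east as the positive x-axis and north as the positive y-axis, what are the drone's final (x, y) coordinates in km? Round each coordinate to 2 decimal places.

Leg 1 (147°, 8 km): east 8 sin 147° = 4.36, north 8 cos 147° = -6.71
Leg 2 (276°, 1 km): east 1 sin 276° = -0.99, north 1 cos 276° = 0.10
Summing: 3.36 km east, -6.60 km north → (3.36, -6.60).

(3.36, -6.60)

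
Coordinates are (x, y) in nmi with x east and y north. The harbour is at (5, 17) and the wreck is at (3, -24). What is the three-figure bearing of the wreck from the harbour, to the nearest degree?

Δeast = 3 − 5 = -2.00; Δnorth = -24 − 17 = -41.00.
Bearing = atan2(Δeast, Δnorth) mod 360° = 182.79° ≈ 183°.

183°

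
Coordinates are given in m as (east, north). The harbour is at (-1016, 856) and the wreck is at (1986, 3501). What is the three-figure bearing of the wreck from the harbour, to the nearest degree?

049°

Δeast = 1986 − -1016 = 3002.00; Δnorth = 3501 − 856 = 2645.00.
Bearing = atan2(Δeast, Δnorth) mod 360° = 48.62° ≈ 049°.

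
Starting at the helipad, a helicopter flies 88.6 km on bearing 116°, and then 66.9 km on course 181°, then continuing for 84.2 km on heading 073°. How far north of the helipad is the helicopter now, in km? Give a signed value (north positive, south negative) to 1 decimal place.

Leg 1 (116°, 88.6 km): east 88.6 sin 116° = 79.63, north 88.6 cos 116° = -38.84
Leg 2 (181°, 66.9 km): east 66.9 sin 181° = -1.17, north 66.9 cos 181° = -66.89
Leg 3 (073°, 84.2 km): east 84.2 sin 73° = 80.52, north 84.2 cos 73° = 24.62
Net north component: -81.11 km.

-81.1 km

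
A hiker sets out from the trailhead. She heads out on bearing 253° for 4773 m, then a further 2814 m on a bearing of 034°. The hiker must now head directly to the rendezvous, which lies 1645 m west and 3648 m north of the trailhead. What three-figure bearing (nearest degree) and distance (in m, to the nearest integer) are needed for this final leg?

026°, 3026 m

Leg 1 (253°, 4773 m): east 4773 sin 253° = -4564.44, north 4773 cos 253° = -1395.49
Leg 2 (034°, 2814 m): east 2814 sin 34° = 1573.57, north 2814 cos 34° = 2332.91
Current position: (-2990.87, 937.42). Target: (-1645, 3648). Remaining: Δeast = 1345.87, Δnorth = 2710.58.
Bearing = atan2(1345.87, 2710.58) mod 360° = 26.41°; distance = √((1345.87)² + (2710.58)²) = 3026.320 m.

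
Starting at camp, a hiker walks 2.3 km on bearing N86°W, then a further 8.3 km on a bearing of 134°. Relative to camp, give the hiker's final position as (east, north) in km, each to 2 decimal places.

Leg 1 (N86°W, 2.3 km): east 2.3 sin 274° = -2.29, north 2.3 cos 274° = 0.16
Leg 2 (134°, 8.3 km): east 8.3 sin 134° = 5.97, north 8.3 cos 134° = -5.77
Summing: 3.68 km east, -5.61 km north → (3.68, -5.61).

(3.68, -5.61)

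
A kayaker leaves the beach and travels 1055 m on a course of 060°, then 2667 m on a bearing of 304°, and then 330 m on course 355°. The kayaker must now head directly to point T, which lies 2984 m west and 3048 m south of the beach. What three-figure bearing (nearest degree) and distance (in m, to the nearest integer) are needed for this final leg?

197°, 5645 m

Leg 1 (060°, 1055 m): east 1055 sin 60° = 913.66, north 1055 cos 60° = 527.50
Leg 2 (304°, 2667 m): east 2667 sin 304° = -2211.04, north 2667 cos 304° = 1491.37
Leg 3 (355°, 330 m): east 330 sin 355° = -28.76, north 330 cos 355° = 328.74
Current position: (-1326.15, 2347.61). Target: (-2984, -3048). Remaining: Δeast = -1657.85, Δnorth = -5395.61.
Bearing = atan2(-1657.85, -5395.61) mod 360° = 197.08°; distance = √((-1657.85)² + (-5395.61)²) = 5644.564 m.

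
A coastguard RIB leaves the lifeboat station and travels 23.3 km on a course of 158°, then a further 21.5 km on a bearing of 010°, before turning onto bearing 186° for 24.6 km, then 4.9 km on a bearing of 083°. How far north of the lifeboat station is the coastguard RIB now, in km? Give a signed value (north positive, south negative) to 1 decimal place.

Leg 1 (158°, 23.3 km): east 23.3 sin 158° = 8.73, north 23.3 cos 158° = -21.60
Leg 2 (010°, 21.5 km): east 21.5 sin 10° = 3.73, north 21.5 cos 10° = 21.17
Leg 3 (186°, 24.6 km): east 24.6 sin 186° = -2.57, north 24.6 cos 186° = -24.47
Leg 4 (083°, 4.9 km): east 4.9 sin 83° = 4.86, north 4.9 cos 83° = 0.60
Net north component: -24.30 km.

-24.3 km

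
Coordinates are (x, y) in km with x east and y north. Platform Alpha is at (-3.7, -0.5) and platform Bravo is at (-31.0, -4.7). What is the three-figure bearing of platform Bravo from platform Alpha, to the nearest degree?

Δeast = -31.0 − -3.7 = -27.30; Δnorth = -4.7 − -0.5 = -4.20.
Bearing = atan2(Δeast, Δnorth) mod 360° = 261.25° ≈ 261°.

261°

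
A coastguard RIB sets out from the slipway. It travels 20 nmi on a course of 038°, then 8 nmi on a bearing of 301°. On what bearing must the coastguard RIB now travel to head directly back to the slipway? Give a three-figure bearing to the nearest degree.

195°

Leg 1 (038°, 20 nmi): east 20 sin 38° = 12.31, north 20 cos 38° = 15.76
Leg 2 (301°, 8 nmi): east 8 sin 301° = -6.86, north 8 cos 301° = 4.12
Net displacement: 5.46 east, 19.88 north. Direction back to start is (-5.46, -19.88): bearing = atan2(-5.46, -19.88) mod 360° = 195.35° ≈ 195°.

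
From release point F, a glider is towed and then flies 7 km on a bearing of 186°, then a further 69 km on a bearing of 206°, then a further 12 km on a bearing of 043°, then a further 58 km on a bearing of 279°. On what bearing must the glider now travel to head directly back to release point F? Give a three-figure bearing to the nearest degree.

057°

Leg 1 (186°, 7 km): east 7 sin 186° = -0.73, north 7 cos 186° = -6.96
Leg 2 (206°, 69 km): east 69 sin 206° = -30.25, north 69 cos 206° = -62.02
Leg 3 (043°, 12 km): east 12 sin 43° = 8.18, north 12 cos 43° = 8.78
Leg 4 (279°, 58 km): east 58 sin 279° = -57.29, north 58 cos 279° = 9.07
Net displacement: -80.08 east, -51.13 north. Direction back to start is (80.08, 51.13): bearing = atan2(80.08, 51.13) mod 360° = 57.44° ≈ 057°.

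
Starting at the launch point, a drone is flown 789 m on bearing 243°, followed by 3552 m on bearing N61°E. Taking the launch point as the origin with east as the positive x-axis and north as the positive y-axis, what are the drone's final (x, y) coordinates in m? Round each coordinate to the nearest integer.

Leg 1 (243°, 789 m): east 789 sin 243° = -703.00, north 789 cos 243° = -358.20
Leg 2 (N61°E, 3552 m): east 3552 sin 61° = 3106.65, north 3552 cos 61° = 1722.04
Summing: 2403.65 m east, 1363.85 m north → (2404, 1364).

(2404, 1364)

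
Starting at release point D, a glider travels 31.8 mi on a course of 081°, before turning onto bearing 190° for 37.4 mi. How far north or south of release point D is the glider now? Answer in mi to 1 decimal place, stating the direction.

Leg 1 (081°, 31.8 mi): east 31.8 sin 81° = 31.41, north 31.8 cos 81° = 4.97
Leg 2 (190°, 37.4 mi): east 37.4 sin 190° = -6.49, north 37.4 cos 190° = -36.83
Net north component: -31.86 mi.

31.9 mi south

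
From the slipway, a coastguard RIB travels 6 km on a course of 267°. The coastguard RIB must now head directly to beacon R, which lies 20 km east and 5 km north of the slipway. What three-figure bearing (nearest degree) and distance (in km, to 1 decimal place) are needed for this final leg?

078°, 26.5 km

Leg 1 (267°, 6 km): east 6 sin 267° = -5.99, north 6 cos 267° = -0.31
Current position: (-5.99, -0.31). Target: (20, 5). Remaining: Δeast = 25.99, Δnorth = 5.31.
Bearing = atan2(25.99, 5.31) mod 360° = 78.45°; distance = √((25.99)² + (5.31)²) = 26.529 km.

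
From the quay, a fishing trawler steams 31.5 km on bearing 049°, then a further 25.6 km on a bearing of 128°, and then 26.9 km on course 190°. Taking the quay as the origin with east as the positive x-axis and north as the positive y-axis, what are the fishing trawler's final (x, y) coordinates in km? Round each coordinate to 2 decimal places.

Leg 1 (049°, 31.5 km): east 31.5 sin 49° = 23.77, north 31.5 cos 49° = 20.67
Leg 2 (128°, 25.6 km): east 25.6 sin 128° = 20.17, north 25.6 cos 128° = -15.76
Leg 3 (190°, 26.9 km): east 26.9 sin 190° = -4.67, north 26.9 cos 190° = -26.49
Summing: 39.28 km east, -21.59 km north → (39.28, -21.59).

(39.28, -21.59)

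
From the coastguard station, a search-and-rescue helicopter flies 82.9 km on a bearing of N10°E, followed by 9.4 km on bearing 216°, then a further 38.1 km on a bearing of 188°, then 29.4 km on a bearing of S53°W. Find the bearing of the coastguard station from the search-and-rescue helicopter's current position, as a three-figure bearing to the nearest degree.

133°

Leg 1 (N10°E, 82.9 km): east 82.9 sin 10° = 14.40, north 82.9 cos 10° = 81.64
Leg 2 (216°, 9.4 km): east 9.4 sin 216° = -5.53, north 9.4 cos 216° = -7.60
Leg 3 (188°, 38.1 km): east 38.1 sin 188° = -5.30, north 38.1 cos 188° = -37.73
Leg 4 (S53°W, 29.4 km): east 29.4 sin 233° = -23.48, north 29.4 cos 233° = -17.69
Net displacement: -19.91 east, 18.61 north. Direction back to start is (19.91, -18.61): bearing = atan2(19.91, -18.61) mod 360° = 133.07° ≈ 133°.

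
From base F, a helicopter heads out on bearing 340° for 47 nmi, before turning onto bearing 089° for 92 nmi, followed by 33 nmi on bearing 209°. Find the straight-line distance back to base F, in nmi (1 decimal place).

62.3 nmi

Leg 1 (340°, 47 nmi): east 47 sin 340° = -16.07, north 47 cos 340° = 44.17
Leg 2 (089°, 92 nmi): east 92 sin 89° = 91.99, north 92 cos 89° = 1.61
Leg 3 (209°, 33 nmi): east 33 sin 209° = -16.00, north 33 cos 209° = -28.86
Net: 59.91 east, 16.91 north. Distance = √((59.91)² + (16.91)²) = 62.253 nmi.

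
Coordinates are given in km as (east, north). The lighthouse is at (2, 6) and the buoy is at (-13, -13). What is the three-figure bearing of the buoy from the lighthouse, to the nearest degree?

218°

Δeast = -13 − 2 = -15.00; Δnorth = -13 − 6 = -19.00.
Bearing = atan2(Δeast, Δnorth) mod 360° = 218.29° ≈ 218°.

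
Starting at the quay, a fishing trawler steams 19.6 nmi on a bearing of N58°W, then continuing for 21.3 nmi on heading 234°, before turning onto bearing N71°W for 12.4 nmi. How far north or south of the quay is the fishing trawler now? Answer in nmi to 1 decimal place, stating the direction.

Leg 1 (N58°W, 19.6 nmi): east 19.6 sin 302° = -16.62, north 19.6 cos 302° = 10.39
Leg 2 (234°, 21.3 nmi): east 21.3 sin 234° = -17.23, north 21.3 cos 234° = -12.52
Leg 3 (N71°W, 12.4 nmi): east 12.4 sin 289° = -11.72, north 12.4 cos 289° = 4.04
Net north component: 1.90 nmi.

1.9 nmi north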